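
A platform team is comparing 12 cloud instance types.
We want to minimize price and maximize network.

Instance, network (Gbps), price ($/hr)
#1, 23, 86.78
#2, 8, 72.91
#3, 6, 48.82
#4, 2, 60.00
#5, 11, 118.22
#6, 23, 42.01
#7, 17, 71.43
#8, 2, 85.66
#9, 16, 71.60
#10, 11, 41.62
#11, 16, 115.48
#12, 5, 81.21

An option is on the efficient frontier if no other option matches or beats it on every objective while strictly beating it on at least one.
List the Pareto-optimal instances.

#1: dominated by #6 (network 23≥23, price 42.01≤86.78).
#2: dominated by #6 (network 23≥8, price 42.01≤72.91).
#3: dominated by #6 (network 23≥6, price 42.01≤48.82).
#4: dominated by #3 (network 6≥2, price 48.82≤60.00).
#5: dominated by #1 (network 23≥11, price 86.78≤118.22).
#6: not dominated.
#7: dominated by #6 (network 23≥17, price 42.01≤71.43).
#8: dominated by #2 (network 8≥2, price 72.91≤85.66).
#9: dominated by #6 (network 23≥16, price 42.01≤71.60).
#10: not dominated (best price).
#11: dominated by #1 (network 23≥16, price 86.78≤115.48).
#12: dominated by #2 (network 8≥5, price 72.91≤81.21).

#6, #10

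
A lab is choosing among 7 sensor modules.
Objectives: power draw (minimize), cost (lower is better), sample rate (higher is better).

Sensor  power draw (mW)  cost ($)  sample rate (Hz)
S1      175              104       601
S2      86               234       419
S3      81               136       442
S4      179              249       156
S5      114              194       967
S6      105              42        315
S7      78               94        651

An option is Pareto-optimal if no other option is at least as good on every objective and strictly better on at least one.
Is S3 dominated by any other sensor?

Yes

S7 vs S3: power draw 78≤81, cost 94≤136, sample rate 651≥442 — S7 is at least as good on every objective and strictly better on at least one, so S7 dominates S3.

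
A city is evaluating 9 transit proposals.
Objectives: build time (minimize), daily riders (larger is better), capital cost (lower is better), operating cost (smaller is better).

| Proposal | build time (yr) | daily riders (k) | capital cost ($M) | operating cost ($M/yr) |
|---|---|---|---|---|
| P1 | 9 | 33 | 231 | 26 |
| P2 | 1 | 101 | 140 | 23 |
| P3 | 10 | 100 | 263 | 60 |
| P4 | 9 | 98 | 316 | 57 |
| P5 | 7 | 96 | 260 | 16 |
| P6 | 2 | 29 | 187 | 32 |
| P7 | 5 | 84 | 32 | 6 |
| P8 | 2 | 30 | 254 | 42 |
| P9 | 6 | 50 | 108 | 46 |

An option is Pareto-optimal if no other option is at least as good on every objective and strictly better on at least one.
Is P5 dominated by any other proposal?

P1: worse on build time (9 vs 7).
P2: worse on operating cost (23 vs 16).
P3: worse on build time (10 vs 7).
P4: worse on build time (9 vs 7).
P6: worse on daily riders (29 vs 96).
P7: worse on daily riders (84 vs 96).
P8: worse on daily riders (30 vs 96).
P9: worse on daily riders (50 vs 96).
No option is at least as good as P5 on every objective and strictly better on one.

No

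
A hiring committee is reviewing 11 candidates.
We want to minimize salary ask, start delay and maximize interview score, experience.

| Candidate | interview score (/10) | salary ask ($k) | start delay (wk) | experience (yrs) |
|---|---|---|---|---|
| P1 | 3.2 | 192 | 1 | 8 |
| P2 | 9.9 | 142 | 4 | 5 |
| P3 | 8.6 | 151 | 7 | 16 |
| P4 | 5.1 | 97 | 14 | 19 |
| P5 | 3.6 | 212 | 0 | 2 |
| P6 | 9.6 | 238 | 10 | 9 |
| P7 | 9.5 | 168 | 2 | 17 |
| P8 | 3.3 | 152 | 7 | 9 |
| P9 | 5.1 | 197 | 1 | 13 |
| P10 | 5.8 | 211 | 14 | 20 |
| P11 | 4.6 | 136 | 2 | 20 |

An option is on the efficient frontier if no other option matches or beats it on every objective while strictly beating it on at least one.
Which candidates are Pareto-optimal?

P1, P2, P3, P4, P5, P6, P7, P9, P10, P11

P1: not dominated.
P2: not dominated (best interview score).
P3: not dominated.
P4: not dominated (best salary ask).
P5: not dominated (best start delay).
P6: not dominated.
P7: not dominated.
P8: dominated by P3 (interview score 8.6≥3.3, salary ask 151≤152, start delay 7≤7, experience 16≥9).
P9: not dominated.
P10: not dominated.
P11: not dominated.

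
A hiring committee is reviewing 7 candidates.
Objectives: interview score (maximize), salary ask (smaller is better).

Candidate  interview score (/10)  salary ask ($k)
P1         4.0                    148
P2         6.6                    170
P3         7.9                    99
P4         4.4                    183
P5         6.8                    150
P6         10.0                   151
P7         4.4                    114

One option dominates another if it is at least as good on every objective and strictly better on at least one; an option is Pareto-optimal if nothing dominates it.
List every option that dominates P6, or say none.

none

P1: worse on interview score (4.0 vs 10.0).
P2: worse on interview score (6.6 vs 10.0).
P3: worse on interview score (7.9 vs 10.0).
P4: worse on interview score (4.4 vs 10.0).
P5: worse on interview score (6.8 vs 10.0).
P7: worse on interview score (4.4 vs 10.0).
No option dominates P6.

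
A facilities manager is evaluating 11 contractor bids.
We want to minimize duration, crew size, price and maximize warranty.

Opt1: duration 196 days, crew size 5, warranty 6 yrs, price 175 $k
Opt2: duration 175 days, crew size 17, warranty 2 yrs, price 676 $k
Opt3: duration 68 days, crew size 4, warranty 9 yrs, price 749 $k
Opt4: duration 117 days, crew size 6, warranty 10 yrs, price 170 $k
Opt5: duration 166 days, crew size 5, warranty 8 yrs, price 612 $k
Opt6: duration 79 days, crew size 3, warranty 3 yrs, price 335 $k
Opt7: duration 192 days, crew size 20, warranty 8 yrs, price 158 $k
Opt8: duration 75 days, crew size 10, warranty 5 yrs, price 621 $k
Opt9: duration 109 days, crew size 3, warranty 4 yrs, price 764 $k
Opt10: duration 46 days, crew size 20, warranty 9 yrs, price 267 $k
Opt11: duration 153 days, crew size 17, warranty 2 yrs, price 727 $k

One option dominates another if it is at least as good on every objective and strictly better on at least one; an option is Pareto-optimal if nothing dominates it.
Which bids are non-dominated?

Opt1, Opt3, Opt4, Opt5, Opt6, Opt7, Opt8, Opt9, Opt10

Opt1: not dominated.
Opt2: dominated by Opt4 (duration 117≤175, crew size 6≤17, warranty 10≥2, price 170≤676).
Opt3: not dominated.
Opt4: not dominated (best warranty).
Opt5: not dominated.
Opt6: not dominated.
Opt7: not dominated (best price).
Opt8: not dominated.
Opt9: not dominated.
Opt10: not dominated (best duration).
Opt11: dominated by Opt4 (duration 117≤153, crew size 6≤17, warranty 10≥2, price 170≤727).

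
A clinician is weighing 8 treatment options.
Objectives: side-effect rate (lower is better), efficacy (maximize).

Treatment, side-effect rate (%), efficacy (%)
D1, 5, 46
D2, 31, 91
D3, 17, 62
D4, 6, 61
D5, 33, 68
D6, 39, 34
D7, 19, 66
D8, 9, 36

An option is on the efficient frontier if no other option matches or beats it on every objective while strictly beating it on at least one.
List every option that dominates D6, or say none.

D1: side-effect rate 5≤39, efficacy 46≥34 — dominates D6.
D2: side-effect rate 31≤39, efficacy 91≥34 — dominates D6.
D3: side-effect rate 17≤39, efficacy 62≥34 — dominates D6.
D4: side-effect rate 6≤39, efficacy 61≥34 — dominates D6.
D5: side-effect rate 33≤39, efficacy 68≥34 — dominates D6.
D7: side-effect rate 19≤39, efficacy 66≥34 — dominates D6.
D8: side-effect rate 9≤39, efficacy 36≥34 — dominates D6.

D1, D2, D3, D4, D5, D7, D8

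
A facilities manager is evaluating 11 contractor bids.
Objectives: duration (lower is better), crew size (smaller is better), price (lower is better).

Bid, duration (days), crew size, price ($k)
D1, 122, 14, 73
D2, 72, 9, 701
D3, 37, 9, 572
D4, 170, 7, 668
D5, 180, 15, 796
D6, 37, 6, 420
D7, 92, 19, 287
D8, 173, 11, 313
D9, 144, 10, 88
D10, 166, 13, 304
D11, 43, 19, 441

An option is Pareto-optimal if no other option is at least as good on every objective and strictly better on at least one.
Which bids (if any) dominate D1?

none

D2: worse on price (701 vs 73).
D3: worse on price (572 vs 73).
D4: worse on duration (170 vs 122).
D5: worse on duration (180 vs 122).
D6: worse on price (420 vs 73).
D7: worse on crew size (19 vs 14).
D8: worse on duration (173 vs 122).
D9: worse on duration (144 vs 122).
D10: worse on duration (166 vs 122).
D11: worse on crew size (19 vs 14).
No option dominates D1.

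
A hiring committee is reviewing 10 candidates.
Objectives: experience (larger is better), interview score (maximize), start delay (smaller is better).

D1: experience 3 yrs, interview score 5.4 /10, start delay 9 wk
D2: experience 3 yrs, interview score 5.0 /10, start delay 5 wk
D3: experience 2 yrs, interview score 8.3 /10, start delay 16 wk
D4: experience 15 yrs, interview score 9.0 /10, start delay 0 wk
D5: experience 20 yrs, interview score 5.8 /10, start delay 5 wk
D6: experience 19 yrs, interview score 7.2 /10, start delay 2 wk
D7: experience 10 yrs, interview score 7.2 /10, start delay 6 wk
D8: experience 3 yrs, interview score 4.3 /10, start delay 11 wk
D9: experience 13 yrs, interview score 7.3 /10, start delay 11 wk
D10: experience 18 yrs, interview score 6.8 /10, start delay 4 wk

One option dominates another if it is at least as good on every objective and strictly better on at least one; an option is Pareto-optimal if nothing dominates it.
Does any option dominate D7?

D4 vs D7: experience 15≥10, interview score 9.0≥7.2, start delay 0≤6 — D4 is at least as good on every objective and strictly better on at least one, so D4 dominates D7.

Yes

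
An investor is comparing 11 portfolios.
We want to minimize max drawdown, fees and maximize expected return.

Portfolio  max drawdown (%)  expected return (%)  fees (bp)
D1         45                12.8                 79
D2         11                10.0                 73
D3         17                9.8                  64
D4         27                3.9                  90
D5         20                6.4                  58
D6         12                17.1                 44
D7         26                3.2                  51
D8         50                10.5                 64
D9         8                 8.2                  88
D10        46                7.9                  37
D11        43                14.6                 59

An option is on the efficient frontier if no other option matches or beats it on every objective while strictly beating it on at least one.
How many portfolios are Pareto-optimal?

D1: dominated by D6 (max drawdown 12≤45, expected return 17.1≥12.8, fees 44≤79).
D2: not dominated.
D3: dominated by D6 (max drawdown 12≤17, expected return 17.1≥9.8, fees 44≤64).
D4: dominated by D2 (max drawdown 11≤27, expected return 10.0≥3.9, fees 73≤90).
D5: dominated by D6 (max drawdown 12≤20, expected return 17.1≥6.4, fees 44≤58).
D6: not dominated (best expected return).
D7: dominated by D6 (max drawdown 12≤26, expected return 17.1≥3.2, fees 44≤51).
D8: dominated by D6 (max drawdown 12≤50, expected return 17.1≥10.5, fees 44≤64).
D9: not dominated (best max drawdown).
D10: not dominated (best fees).
D11: dominated by D6 (max drawdown 12≤43, expected return 17.1≥14.6, fees 44≤59).
Pareto-optimal: D2, D6, D9, D10 → 4.

4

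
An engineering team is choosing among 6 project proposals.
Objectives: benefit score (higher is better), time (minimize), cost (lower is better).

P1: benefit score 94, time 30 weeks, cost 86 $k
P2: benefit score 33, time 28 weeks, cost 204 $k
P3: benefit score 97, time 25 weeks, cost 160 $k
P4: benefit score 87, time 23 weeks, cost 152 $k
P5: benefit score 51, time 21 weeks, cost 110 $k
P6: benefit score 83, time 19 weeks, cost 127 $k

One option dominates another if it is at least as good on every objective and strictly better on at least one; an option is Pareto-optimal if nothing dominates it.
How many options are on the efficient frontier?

P1: not dominated (best cost).
P2: dominated by P3 (benefit score 97≥33, time 25≤28, cost 160≤204).
P3: not dominated (best benefit score).
P4: not dominated.
P5: not dominated.
P6: not dominated (best time).
Pareto-optimal: P1, P3, P4, P5, P6 → 5.

5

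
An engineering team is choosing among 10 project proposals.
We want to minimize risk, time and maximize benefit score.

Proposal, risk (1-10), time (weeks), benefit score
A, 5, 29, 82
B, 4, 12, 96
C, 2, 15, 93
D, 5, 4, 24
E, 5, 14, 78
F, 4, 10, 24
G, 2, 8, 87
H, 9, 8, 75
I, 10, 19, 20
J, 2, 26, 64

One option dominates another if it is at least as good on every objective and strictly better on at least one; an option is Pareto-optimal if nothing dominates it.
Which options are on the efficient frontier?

A: dominated by B (risk 4≤5, time 12≤29, benefit score 96≥82).
B: not dominated (best benefit score).
C: not dominated.
D: not dominated (best time).
E: dominated by B (risk 4≤5, time 12≤14, benefit score 96≥78).
F: dominated by G (risk 2≤4, time 8≤10, benefit score 87≥24).
G: not dominated.
H: dominated by G (risk 2≤9, time 8≤8, benefit score 87≥75).
I: dominated by B (risk 4≤10, time 12≤19, benefit score 96≥20).
J: dominated by C (risk 2≤2, time 15≤26, benefit score 93≥64).

B, C, D, G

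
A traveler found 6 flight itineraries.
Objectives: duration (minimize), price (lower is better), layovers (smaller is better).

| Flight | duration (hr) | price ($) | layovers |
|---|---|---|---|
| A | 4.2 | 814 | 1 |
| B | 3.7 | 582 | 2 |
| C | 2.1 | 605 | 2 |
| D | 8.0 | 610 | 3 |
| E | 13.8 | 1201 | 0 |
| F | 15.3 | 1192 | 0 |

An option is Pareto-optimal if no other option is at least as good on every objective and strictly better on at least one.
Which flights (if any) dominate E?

none

A: worse on layovers (1 vs 0).
B: worse on layovers (2 vs 0).
C: worse on layovers (2 vs 0).
D: worse on layovers (3 vs 0).
F: worse on duration (15.3 vs 13.8).
No option dominates E.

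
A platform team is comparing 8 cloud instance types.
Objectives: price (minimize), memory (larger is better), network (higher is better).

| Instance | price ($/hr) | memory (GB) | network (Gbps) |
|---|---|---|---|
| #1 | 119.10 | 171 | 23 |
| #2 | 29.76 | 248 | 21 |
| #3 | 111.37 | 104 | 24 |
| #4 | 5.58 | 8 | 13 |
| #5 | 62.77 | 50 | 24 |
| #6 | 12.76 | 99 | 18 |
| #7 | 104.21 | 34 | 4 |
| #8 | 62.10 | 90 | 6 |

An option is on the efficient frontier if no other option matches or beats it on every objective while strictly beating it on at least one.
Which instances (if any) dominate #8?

#2: price 29.76≤62.10, memory 248≥90, network 21≥6 — dominates #8.
#6: price 12.76≤62.10, memory 99≥90, network 18≥6 — dominates #8.
Others (#1, #3, #4, #5, #7) are each worse than #8 on at least one objective.

#2, #6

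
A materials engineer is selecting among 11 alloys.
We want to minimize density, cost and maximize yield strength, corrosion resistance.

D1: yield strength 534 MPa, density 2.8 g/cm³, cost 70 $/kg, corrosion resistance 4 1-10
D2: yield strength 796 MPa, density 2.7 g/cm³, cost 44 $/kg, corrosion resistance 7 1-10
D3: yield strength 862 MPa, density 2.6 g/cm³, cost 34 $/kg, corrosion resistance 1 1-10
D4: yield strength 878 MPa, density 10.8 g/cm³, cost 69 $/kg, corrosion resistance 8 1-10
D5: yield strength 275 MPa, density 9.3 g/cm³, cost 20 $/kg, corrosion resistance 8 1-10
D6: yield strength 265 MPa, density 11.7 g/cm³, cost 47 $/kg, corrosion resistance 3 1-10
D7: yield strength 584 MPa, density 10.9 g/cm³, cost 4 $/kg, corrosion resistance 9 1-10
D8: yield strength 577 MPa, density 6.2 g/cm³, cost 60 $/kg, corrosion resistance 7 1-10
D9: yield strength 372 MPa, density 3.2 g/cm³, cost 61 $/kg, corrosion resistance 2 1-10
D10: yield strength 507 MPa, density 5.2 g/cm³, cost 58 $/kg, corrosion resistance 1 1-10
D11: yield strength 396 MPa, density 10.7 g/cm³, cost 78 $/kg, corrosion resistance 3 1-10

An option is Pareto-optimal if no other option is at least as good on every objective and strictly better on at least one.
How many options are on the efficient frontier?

5

D1: dominated by D2 (yield strength 796≥534, density 2.7≤2.8, cost 44≤70, corrosion resistance 7≥4).
D2: not dominated.
D3: not dominated (best density).
D4: not dominated (best yield strength).
D5: not dominated.
D6: dominated by D2 (yield strength 796≥265, density 2.7≤11.7, cost 44≤47, corrosion resistance 7≥3).
D7: not dominated (best cost).
D8: dominated by D2 (yield strength 796≥577, density 2.7≤6.2, cost 44≤60, corrosion resistance 7≥7).
D9: dominated by D2 (yield strength 796≥372, density 2.7≤3.2, cost 44≤61, corrosion resistance 7≥2).
D10: dominated by D2 (yield strength 796≥507, density 2.7≤5.2, cost 44≤58, corrosion resistance 7≥1).
D11: dominated by D1 (yield strength 534≥396, density 2.8≤10.7, cost 70≤78, corrosion resistance 4≥3).
Pareto-optimal: D2, D3, D4, D5, D7 → 5.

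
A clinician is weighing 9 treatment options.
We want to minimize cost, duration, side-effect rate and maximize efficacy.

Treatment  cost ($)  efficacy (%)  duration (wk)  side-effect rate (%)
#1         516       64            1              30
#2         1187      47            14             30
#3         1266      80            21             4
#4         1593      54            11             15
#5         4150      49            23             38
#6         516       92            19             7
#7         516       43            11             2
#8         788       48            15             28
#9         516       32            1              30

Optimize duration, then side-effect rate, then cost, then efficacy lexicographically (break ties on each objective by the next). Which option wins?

First minimize duration: best is 1, kept {#1, #9}.
Then minimize side-effect rate: best is 30, kept {#1, #9}.
Then minimize cost: best is 516, kept {#1, #9}.
Then maximize efficacy: best is 64, kept {#1}.

#1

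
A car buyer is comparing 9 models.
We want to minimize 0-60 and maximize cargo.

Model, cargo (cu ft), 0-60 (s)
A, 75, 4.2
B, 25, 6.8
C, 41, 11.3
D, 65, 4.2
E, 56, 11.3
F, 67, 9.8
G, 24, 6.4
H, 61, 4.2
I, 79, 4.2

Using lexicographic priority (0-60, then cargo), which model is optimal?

I

First minimize 0-60: best is 4.2, kept {A, D, H, I}.
Then maximize cargo: best is 79, kept {I}.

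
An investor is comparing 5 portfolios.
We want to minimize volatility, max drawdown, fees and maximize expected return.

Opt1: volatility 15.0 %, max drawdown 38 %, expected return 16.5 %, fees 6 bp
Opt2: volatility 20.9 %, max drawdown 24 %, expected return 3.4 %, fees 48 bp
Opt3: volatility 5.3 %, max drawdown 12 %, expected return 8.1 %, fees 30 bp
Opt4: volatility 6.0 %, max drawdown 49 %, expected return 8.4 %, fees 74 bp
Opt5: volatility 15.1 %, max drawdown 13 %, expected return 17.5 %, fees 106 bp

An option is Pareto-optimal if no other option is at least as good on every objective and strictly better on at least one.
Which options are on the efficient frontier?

Opt1: not dominated (best fees).
Opt2: dominated by Opt3 (volatility 5.3≤20.9, max drawdown 12≤24, expected return 8.1≥3.4, fees 30≤48).
Opt3: not dominated (best volatility).
Opt4: not dominated.
Opt5: not dominated (best expected return).

Opt1, Opt3, Opt4, Opt5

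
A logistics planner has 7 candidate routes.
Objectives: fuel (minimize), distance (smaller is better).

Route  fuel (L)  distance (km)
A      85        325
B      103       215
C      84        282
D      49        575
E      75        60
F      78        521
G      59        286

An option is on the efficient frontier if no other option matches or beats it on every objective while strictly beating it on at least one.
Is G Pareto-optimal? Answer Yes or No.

A: worse on fuel (85 vs 59).
B: worse on fuel (103 vs 59).
C: worse on fuel (84 vs 59).
D: worse on distance (575 vs 286).
E: worse on fuel (75 vs 59).
F: worse on fuel (78 vs 59).
No option is at least as good as G on every objective and strictly better on one.

Yes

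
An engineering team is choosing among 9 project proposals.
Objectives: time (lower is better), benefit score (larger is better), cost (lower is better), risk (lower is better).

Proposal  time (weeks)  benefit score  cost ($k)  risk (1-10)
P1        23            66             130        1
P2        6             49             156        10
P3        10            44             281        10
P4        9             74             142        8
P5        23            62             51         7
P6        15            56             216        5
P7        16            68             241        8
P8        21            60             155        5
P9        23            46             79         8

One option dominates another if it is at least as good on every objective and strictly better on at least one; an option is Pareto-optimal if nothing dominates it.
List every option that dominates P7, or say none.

P4: time 9≤16, benefit score 74≥68, cost 142≤241, risk 8≤8 — dominates P7.
Others (P1, P2, P3, P5, P6, P8, P9) are each worse than P7 on at least one objective.

P4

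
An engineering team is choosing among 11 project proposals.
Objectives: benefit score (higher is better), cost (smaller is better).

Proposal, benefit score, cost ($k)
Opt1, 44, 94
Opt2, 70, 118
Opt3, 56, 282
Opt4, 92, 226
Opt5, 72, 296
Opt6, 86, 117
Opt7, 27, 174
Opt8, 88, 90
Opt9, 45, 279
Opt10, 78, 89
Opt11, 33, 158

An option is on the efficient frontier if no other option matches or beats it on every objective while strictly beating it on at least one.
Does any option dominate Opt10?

No

Opt1: worse on benefit score (44 vs 78).
Opt2: worse on benefit score (70 vs 78).
Opt3: worse on benefit score (56 vs 78).
Opt4: worse on cost (226 vs 89).
Opt5: worse on benefit score (72 vs 78).
Opt6: worse on cost (117 vs 89).
Opt7: worse on benefit score (27 vs 78).
Opt8: worse on cost (90 vs 89).
Opt9: worse on benefit score (45 vs 78).
Opt11: worse on benefit score (33 vs 78).
No option is at least as good as Opt10 on every objective and strictly better on one.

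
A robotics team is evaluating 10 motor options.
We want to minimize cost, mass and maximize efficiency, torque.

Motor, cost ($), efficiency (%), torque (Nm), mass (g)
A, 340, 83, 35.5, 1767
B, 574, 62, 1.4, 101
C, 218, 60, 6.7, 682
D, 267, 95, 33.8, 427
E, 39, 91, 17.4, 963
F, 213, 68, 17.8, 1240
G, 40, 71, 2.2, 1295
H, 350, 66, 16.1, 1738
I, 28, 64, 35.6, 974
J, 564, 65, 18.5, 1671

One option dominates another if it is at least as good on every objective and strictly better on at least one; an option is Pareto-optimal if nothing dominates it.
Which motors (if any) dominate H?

D, E, F

D: cost 267≤350, efficiency 95≥66, torque 33.8≥16.1, mass 427≤1738 — dominates H.
E: cost 39≤350, efficiency 91≥66, torque 17.4≥16.1, mass 963≤1738 — dominates H.
F: cost 213≤350, efficiency 68≥66, torque 17.8≥16.1, mass 1240≤1738 — dominates H.
Others (A, B, C, G, I, J) are each worse than H on at least one objective.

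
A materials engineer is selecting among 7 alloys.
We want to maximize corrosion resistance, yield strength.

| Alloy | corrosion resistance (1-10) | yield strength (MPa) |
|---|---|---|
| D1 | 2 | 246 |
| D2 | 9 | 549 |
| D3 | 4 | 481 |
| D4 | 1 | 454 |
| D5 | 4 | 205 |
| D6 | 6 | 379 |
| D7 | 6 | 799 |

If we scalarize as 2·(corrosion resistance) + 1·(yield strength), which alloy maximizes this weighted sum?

D7

D1: 2·2 + 1·246 = 250
D2: 2·9 + 1·549 = 567
D3: 2·4 + 1·481 = 489
D4: 2·1 + 1·454 = 456
D5: 2·4 + 1·205 = 213
D6: 2·6 + 1·379 = 391
D7: 2·6 + 1·799 = 811
Highest: D7 at 811.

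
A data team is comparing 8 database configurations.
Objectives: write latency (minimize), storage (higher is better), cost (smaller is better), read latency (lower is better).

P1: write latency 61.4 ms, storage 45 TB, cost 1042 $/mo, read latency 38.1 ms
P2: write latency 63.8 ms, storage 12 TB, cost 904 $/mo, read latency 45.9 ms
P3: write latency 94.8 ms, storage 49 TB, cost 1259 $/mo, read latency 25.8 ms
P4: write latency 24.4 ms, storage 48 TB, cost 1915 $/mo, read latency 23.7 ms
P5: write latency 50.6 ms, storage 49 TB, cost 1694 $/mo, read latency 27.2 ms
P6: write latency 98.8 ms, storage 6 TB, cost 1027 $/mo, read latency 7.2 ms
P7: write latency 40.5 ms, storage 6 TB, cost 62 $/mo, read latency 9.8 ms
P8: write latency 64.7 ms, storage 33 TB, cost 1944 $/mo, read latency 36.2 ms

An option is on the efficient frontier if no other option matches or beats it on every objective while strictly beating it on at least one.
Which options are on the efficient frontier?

P1: not dominated.
P2: not dominated.
P3: not dominated.
P4: not dominated (best write latency).
P5: not dominated.
P6: not dominated (best read latency).
P7: not dominated (best cost).
P8: dominated by P4 (write latency 24.4≤64.7, storage 48≥33, cost 1915≤1944, read latency 23.7≤36.2).

P1, P2, P3, P4, P5, P6, P7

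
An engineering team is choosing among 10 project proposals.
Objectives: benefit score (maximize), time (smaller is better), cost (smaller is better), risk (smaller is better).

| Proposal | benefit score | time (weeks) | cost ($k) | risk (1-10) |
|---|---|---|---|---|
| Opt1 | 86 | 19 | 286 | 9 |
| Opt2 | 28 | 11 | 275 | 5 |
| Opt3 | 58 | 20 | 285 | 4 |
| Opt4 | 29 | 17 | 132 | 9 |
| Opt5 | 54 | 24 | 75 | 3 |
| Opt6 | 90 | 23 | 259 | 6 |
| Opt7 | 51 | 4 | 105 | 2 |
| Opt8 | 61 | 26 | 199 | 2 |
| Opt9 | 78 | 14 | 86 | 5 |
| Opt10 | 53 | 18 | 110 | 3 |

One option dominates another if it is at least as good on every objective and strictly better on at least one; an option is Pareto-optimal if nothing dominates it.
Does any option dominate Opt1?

No

Opt2: worse on benefit score (28 vs 86).
Opt3: worse on benefit score (58 vs 86).
Opt4: worse on benefit score (29 vs 86).
Opt5: worse on benefit score (54 vs 86).
Opt6: worse on time (23 vs 19).
Opt7: worse on benefit score (51 vs 86).
Opt8: worse on benefit score (61 vs 86).
Opt9: worse on benefit score (78 vs 86).
Opt10: worse on benefit score (53 vs 86).
No option is at least as good as Opt1 on every objective and strictly better on one.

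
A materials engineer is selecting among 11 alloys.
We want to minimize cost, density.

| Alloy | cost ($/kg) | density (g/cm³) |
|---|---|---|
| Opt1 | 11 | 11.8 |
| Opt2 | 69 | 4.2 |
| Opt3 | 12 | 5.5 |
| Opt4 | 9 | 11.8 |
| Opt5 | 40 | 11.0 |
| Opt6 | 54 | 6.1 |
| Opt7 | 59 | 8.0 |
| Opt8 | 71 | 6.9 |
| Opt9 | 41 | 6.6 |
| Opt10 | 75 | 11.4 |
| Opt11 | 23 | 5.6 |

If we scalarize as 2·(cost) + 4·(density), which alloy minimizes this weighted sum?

Opt3

Opt1: 2·11 + 4·11.8 = 69.2
Opt2: 2·69 + 4·4.2 = 154.8
Opt3: 2·12 + 4·5.5 = 46.0
Opt4: 2·9 + 4·11.8 = 65.2
Opt5: 2·40 + 4·11.0 = 124.0
Opt6: 2·54 + 4·6.1 = 132.4
Opt7: 2·59 + 4·8.0 = 150.0
Opt8: 2·71 + 4·6.9 = 169.6
Opt9: 2·41 + 4·6.6 = 108.4
Opt10: 2·75 + 4·11.4 = 195.6
Opt11: 2·23 + 4·5.6 = 68.4
Lowest: Opt3 at 46.0.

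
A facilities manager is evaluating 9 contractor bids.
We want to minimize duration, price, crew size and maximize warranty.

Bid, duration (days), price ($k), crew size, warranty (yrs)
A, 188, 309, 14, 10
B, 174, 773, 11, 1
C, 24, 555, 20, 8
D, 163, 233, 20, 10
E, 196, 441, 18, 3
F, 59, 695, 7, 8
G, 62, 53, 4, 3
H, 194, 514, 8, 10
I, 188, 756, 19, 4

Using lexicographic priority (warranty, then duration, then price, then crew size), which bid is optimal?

D

First maximize warranty: best is 10, kept {A, D, H}.
Then minimize duration: best is 163, kept {D}.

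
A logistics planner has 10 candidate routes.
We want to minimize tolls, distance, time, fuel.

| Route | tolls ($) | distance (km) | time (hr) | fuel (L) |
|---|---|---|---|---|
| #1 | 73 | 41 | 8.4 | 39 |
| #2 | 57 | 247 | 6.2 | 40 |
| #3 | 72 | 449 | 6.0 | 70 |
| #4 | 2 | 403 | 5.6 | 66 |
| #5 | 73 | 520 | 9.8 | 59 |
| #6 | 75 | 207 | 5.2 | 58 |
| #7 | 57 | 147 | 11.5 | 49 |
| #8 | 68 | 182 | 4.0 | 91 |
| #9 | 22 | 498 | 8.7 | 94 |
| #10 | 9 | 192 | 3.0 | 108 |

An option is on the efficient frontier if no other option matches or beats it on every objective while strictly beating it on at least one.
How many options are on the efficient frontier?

#1: not dominated (best distance).
#2: not dominated.
#3: dominated by #4 (tolls 2≤72, distance 403≤449, time 5.6≤6.0, fuel 66≤70).
#4: not dominated (best tolls).
#5: dominated by #1 (tolls 73≤73, distance 41≤520, time 8.4≤9.8, fuel 39≤59).
#6: not dominated.
#7: not dominated.
#8: not dominated.
#9: dominated by #4 (tolls 2≤22, distance 403≤498, time 5.6≤8.7, fuel 66≤94).
#10: not dominated (best time).
Pareto-optimal: #1, #2, #4, #6, #7, #8, #10 → 7.

7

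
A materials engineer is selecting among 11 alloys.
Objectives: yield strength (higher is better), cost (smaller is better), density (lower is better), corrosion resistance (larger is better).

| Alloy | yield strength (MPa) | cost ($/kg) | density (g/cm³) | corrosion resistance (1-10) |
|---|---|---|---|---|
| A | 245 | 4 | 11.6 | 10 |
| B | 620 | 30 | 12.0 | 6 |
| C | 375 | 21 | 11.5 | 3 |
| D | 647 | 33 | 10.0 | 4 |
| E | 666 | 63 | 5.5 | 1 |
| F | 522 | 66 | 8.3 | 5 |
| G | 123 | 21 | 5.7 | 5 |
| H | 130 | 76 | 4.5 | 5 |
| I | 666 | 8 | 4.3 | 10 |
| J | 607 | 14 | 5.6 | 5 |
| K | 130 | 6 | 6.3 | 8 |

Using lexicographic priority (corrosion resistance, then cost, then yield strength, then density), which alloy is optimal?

A

First maximize corrosion resistance: best is 10, kept {A, I}.
Then minimize cost: best is 4, kept {A}.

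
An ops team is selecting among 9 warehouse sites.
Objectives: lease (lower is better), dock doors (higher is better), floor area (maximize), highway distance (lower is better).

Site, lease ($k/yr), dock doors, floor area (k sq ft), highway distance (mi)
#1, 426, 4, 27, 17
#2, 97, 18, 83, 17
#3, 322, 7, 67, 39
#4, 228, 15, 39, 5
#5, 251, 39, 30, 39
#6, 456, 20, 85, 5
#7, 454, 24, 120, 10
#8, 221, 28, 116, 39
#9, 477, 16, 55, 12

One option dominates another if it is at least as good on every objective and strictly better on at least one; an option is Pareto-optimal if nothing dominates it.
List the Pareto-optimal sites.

#1: dominated by #2 (lease 97≤426, dock doors 18≥4, floor area 83≥27, highway distance 17≤17).
#2: not dominated (best lease).
#3: dominated by #2 (lease 97≤322, dock doors 18≥7, floor area 83≥67, highway distance 17≤39).
#4: not dominated.
#5: not dominated (best dock doors).
#6: not dominated.
#7: not dominated (best floor area).
#8: not dominated.
#9: dominated by #6 (lease 456≤477, dock doors 20≥16, floor area 85≥55, highway distance 5≤12).

#2, #4, #5, #6, #7, #8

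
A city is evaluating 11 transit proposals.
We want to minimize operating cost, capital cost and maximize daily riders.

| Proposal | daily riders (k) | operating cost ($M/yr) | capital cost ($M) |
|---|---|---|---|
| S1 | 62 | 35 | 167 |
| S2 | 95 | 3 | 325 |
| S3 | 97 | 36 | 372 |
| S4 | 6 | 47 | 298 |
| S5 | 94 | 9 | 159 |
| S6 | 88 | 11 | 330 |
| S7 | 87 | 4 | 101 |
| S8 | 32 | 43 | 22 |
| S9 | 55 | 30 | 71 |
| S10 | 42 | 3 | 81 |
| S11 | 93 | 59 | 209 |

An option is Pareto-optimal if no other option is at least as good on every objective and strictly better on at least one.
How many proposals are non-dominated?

S1: dominated by S5 (daily riders 94≥62, operating cost 9≤35, capital cost 159≤167).
S2: not dominated.
S3: not dominated (best daily riders).
S4: dominated by S1 (daily riders 62≥6, operating cost 35≤47, capital cost 167≤298).
S5: not dominated.
S6: dominated by S2 (daily riders 95≥88, operating cost 3≤11, capital cost 325≤330).
S7: not dominated.
S8: not dominated (best capital cost).
S9: not dominated.
S10: not dominated.
S11: dominated by S5 (daily riders 94≥93, operating cost 9≤59, capital cost 159≤209).
Pareto-optimal: S2, S3, S5, S7, S8, S9, S10 → 7.

7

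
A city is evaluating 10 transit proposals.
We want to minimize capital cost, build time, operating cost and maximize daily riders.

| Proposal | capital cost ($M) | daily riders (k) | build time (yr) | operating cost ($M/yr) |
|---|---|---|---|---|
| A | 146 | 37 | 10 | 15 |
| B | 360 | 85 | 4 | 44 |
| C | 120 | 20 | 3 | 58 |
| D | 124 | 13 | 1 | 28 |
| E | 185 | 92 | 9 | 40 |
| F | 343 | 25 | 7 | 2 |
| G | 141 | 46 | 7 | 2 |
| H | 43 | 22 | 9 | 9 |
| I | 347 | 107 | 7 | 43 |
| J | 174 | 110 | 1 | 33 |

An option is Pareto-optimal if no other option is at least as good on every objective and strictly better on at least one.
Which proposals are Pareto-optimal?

A: dominated by G (capital cost 141≤146, daily riders 46≥37, build time 7≤10, operating cost 2≤15).
B: dominated by J (capital cost 174≤360, daily riders 110≥85, build time 1≤4, operating cost 33≤44).
C: not dominated.
D: not dominated.
E: dominated by J (capital cost 174≤185, daily riders 110≥92, build time 1≤9, operating cost 33≤40).
F: dominated by G (capital cost 141≤343, daily riders 46≥25, build time 7≤7, operating cost 2≤2).
G: not dominated.
H: not dominated (best capital cost).
I: dominated by J (capital cost 174≤347, daily riders 110≥107, build time 1≤7, operating cost 33≤43).
J: not dominated (best daily riders).

C, D, G, H, J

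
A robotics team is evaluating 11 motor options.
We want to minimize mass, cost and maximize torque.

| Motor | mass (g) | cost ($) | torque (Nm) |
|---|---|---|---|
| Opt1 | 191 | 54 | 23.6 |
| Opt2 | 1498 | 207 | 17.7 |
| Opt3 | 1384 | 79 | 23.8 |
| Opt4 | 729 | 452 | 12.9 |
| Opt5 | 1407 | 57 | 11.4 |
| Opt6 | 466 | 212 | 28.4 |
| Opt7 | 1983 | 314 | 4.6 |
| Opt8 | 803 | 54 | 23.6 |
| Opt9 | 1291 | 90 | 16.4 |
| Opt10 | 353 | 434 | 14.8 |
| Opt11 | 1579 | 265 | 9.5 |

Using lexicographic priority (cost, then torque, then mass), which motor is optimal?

First minimize cost: best is 54, kept {Opt1, Opt8}.
Then maximize torque: best is 23.6, kept {Opt1, Opt8}.
Then minimize mass: best is 191, kept {Opt1}.

Opt1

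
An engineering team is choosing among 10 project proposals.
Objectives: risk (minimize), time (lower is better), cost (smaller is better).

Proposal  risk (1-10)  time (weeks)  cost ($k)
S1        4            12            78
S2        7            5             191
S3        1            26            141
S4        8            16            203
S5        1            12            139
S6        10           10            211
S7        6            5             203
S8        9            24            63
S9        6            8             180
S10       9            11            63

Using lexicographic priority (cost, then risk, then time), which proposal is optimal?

First minimize cost: best is 63, kept {S8, S10}.
Then minimize risk: best is 9, kept {S8, S10}.
Then minimize time: best is 11, kept {S10}.

S10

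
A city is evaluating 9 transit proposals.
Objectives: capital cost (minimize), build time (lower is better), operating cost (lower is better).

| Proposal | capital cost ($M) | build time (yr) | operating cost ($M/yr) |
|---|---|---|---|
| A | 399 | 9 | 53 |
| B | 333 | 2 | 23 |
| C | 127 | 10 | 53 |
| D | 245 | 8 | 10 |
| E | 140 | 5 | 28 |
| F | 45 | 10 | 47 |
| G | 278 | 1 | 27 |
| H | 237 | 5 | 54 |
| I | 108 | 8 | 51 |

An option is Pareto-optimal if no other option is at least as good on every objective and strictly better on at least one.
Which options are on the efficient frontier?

A: dominated by B (capital cost 333≤399, build time 2≤9, operating cost 23≤53).
B: not dominated.
C: dominated by F (capital cost 45≤127, build time 10≤10, operating cost 47≤53).
D: not dominated (best operating cost).
E: not dominated.
F: not dominated (best capital cost).
G: not dominated (best build time).
H: dominated by E (capital cost 140≤237, build time 5≤5, operating cost 28≤54).
I: not dominated.

B, D, E, F, G, I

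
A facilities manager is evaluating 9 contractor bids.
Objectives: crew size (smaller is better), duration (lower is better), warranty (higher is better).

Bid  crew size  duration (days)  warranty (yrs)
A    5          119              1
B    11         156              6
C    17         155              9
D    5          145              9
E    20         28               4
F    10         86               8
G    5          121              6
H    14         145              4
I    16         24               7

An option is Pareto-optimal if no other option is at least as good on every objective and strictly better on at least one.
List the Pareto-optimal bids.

A, D, F, G, I

A: not dominated.
B: dominated by D (crew size 5≤11, duration 145≤156, warranty 9≥6).
C: dominated by D (crew size 5≤17, duration 145≤155, warranty 9≥9).
D: not dominated.
E: dominated by I (crew size 16≤20, duration 24≤28, warranty 7≥4).
F: not dominated.
G: not dominated.
H: dominated by D (crew size 5≤14, duration 145≤145, warranty 9≥4).
I: not dominated (best duration).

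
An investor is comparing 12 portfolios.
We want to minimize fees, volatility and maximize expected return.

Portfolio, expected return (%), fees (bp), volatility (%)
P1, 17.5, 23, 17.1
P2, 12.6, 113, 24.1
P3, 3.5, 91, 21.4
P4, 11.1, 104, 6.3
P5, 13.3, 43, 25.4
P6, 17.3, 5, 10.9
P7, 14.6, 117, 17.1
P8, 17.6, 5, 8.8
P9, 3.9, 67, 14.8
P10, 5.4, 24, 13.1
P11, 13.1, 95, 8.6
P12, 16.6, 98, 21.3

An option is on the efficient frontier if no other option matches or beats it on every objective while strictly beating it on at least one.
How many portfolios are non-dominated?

P1: dominated by P8 (expected return 17.6≥17.5, fees 5≤23, volatility 8.8≤17.1).
P2: dominated by P1 (expected return 17.5≥12.6, fees 23≤113, volatility 17.1≤24.1).
P3: dominated by P1 (expected return 17.5≥3.5, fees 23≤91, volatility 17.1≤21.4).
P4: not dominated (best volatility).
P5: dominated by P1 (expected return 17.5≥13.3, fees 23≤43, volatility 17.1≤25.4).
P6: dominated by P8 (expected return 17.6≥17.3, fees 5≤5, volatility 8.8≤10.9).
P7: dominated by P1 (expected return 17.5≥14.6, fees 23≤117, volatility 17.1≤17.1).
P8: not dominated (best expected return).
P9: dominated by P6 (expected return 17.3≥3.9, fees 5≤67, volatility 10.9≤14.8).
P10: dominated by P6 (expected return 17.3≥5.4, fees 5≤24, volatility 10.9≤13.1).
P11: not dominated.
P12: dominated by P1 (expected return 17.5≥16.6, fees 23≤98, volatility 17.1≤21.3).
Pareto-optimal: P4, P8, P11 → 3.

3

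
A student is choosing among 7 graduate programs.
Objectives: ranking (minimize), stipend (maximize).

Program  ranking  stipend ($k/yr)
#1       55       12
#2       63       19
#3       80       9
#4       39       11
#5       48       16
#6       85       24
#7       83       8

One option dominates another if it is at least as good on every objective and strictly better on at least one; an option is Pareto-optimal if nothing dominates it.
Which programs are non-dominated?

#1: dominated by #5 (ranking 48≤55, stipend 16≥12).
#2: not dominated.
#3: dominated by #1 (ranking 55≤80, stipend 12≥9).
#4: not dominated (best ranking).
#5: not dominated.
#6: not dominated (best stipend).
#7: dominated by #1 (ranking 55≤83, stipend 12≥8).

#2, #4, #5, #6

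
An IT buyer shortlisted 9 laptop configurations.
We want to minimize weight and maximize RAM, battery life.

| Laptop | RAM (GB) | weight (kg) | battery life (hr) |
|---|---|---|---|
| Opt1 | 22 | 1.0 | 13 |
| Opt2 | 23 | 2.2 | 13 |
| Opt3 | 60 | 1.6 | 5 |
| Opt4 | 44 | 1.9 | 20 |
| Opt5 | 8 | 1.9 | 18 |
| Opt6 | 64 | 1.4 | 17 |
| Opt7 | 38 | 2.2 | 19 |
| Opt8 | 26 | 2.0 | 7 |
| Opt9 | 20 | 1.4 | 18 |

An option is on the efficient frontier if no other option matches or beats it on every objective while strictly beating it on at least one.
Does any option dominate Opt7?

Yes

Opt4 vs Opt7: RAM 44≥38, weight 1.9≤2.2, battery life 20≥19 — Opt4 is at least as good on every objective and strictly better on at least one, so Opt4 dominates Opt7.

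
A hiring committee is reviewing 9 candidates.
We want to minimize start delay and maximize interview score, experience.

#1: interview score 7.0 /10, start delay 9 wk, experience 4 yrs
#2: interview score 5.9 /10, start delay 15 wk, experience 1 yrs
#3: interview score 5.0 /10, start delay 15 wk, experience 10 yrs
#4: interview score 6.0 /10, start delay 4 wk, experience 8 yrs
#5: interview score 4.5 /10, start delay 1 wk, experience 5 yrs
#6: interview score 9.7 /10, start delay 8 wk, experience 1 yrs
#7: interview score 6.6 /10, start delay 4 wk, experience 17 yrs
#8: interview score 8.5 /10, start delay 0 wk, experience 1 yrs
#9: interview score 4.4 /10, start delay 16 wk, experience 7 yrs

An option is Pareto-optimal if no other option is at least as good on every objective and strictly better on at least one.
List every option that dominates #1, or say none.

none

#2: worse on interview score (5.9 vs 7.0).
#3: worse on interview score (5.0 vs 7.0).
#4: worse on interview score (6.0 vs 7.0).
#5: worse on interview score (4.5 vs 7.0).
#6: worse on experience (1 vs 4).
#7: worse on interview score (6.6 vs 7.0).
#8: worse on experience (1 vs 4).
#9: worse on interview score (4.4 vs 7.0).
No option dominates #1.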